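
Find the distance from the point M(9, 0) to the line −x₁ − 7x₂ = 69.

d = |(-1)·9 + (-7)·0 − 69| / √(1 + 49) = |-78|/(5√2) = 39√2/5.

39√2/5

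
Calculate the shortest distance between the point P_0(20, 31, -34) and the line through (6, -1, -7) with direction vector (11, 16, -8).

Direction vector d = (11, 16, -8).
AP = (14, 32, -27); AP·d = 882, |AP|² = 1949, |d|² = 441.
distance² = |AP|² − (AP·d)²/|d|² = 1949 − 777924/441 = 185, so the distance is √185.

√185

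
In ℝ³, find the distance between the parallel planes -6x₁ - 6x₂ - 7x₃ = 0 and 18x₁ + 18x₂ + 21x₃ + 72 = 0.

24/11

Divide the second equation by -3 to match normals: -6x₁ - 6x₂ - 7x₃ = 24.
With common normal n = (-6, -6, -7) (|n| = 11), the distance is |0 − 24|/|n| = 24/11.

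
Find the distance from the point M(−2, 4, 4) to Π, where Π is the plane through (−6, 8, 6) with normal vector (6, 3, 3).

2/√6

The plane has equation n·(r − (−6, 8, 6)) = 0, i.e. n·r = 6.
Then n·(−2, 4, 4) − 6 = 6.
|n| = √(36 + 9 + 9) = 3√6, so the distance is |6|/(3√6) = 2/√6.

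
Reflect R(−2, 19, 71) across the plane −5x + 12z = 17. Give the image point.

(48, 19, -49)

n = (−5, 0, 12), |n|² = 169, n·R − 17 = 845, so t = 845/169 = 5.
Foot F = R − 5·n = (23, 19, 11); the reflection is 2F − R = (48, 19, −49).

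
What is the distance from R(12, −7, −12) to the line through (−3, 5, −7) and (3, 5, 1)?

A direction vector is d = (6, 0, 8).
AP = (15, −12, −5), and AP × d = (−96, −150, 72).
|AP × d|² = 36900 and |d|² = 100, so the distance is √(36900/100) = √369 = 3√41.

3√41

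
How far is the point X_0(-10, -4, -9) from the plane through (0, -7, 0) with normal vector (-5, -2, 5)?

The plane has equation n·(r − (0, -7, 0)) = 0, i.e. n·r = 14.
Then n·(-10, -4, -9) - 14 = -1.
|n| = √(25 + 4 + 25) = 3√6, so the distance is |-1|/(3√6) = 1/(3√6).

√6/18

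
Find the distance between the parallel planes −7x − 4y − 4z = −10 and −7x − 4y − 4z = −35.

Both planes have normal n = (−7, −4, −4), |n| = 9. Any point on the first plane is at distance |(-35) − (-10)|/|n| = 25/9 from the second.

25/9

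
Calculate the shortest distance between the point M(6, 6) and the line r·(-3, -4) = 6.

d = |(-3)·6 + (-4)·6 − 6| / √(9 + 16) = |-48|/5 = 48/5.

48/5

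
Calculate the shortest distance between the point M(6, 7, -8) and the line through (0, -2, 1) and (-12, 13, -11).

√141

A direction vector is d = (-12, 15, -12).
AP = (6, 9, -9), and AP × d = (27, 180, 198).
|AP × d|² = 72333 and |d|² = 513, so the distance is √(72333/513) = √141.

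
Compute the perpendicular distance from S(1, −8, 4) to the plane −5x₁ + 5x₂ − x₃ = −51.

n = (−5, 5, −1); n·P − (-51) = 2; |n| = √51; distance = 2/√51.

2/√51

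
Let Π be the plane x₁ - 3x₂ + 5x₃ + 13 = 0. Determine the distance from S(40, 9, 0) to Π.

Normal vector n = (1, -3, 5), and n·(40, 9, 0) - (-13) = 26.
|n| = √(1 + 9 + 25) = √35, so the distance is |26|/√35 = 26/√35.

26/√35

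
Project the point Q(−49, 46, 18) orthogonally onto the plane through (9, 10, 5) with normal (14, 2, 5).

(-7, 52, 33)

n = (14, 2, 5), |n|² = 225, and n·Q − 171 = -675.
t = -675/225 = -3, so the foot is Q − t·n = (−49, 46, 18) − (-3)·(14, 2, 5) = (−7, 52, 33).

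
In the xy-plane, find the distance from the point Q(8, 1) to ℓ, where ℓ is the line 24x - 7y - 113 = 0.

72/25

d = |24·8 + (-7)·1 − 113| / √(576 + 49) = |72|/25 = 72/25.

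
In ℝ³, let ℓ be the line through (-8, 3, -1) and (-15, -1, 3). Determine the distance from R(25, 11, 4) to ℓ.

√449

A direction vector is d = (-7, -4, 4).
AP = (33, 8, 5), and AP × d = (52, -167, -76).
|AP × d|² = 36369 and |d|² = 81, so the distance is √(36369/81) = √449.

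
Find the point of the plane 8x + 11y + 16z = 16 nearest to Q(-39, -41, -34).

n = (8, 11, 16), |n|² = 441, and n·Q − 16 = -1323.
t = -1323/441 = -3, so the foot is Q − t·n = (-39, -41, -34) − (-3)·(8, 11, 16) = (-15, -8, 14).

(-15, -8, 14)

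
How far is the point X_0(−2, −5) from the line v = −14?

d = |0·(-2) + 1·(-5) − (-14)| / √(0 + 1) = |9|/1 = 9.

9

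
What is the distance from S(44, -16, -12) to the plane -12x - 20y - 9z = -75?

1

Normal vector n = (-12, -20, -9), and n·(44, -16, -12) - (-75) = -25.
|n| = √(144 + 400 + 81) = 25, so the distance is |-25|/25 = 1.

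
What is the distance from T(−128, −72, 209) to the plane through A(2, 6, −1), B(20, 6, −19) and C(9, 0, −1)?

6

AB = (18, 0, −18) and AC = (7, −6, 0), so a normal is n = AB × AC = (−108, −126, −108).
n = (−108, −126, −108); n·P − (-864) = 1188; |n| = 198; distance = 1188/198 = 6.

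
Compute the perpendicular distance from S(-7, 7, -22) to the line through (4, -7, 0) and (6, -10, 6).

√17

A direction vector is d = (2, -3, 6).
AP = (-11, 14, -22), and AP × d = (18, 22, 5).
|AP × d|² = 833 and |d|² = 49, so the distance is √(833/49) = √17.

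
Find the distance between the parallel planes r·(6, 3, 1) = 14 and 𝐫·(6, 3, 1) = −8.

22/√46

With common normal n = (6, 3, 1) (|n| = √46), the distance is |14 − (-8)|/|n| = 22/√46 = 11√46/23.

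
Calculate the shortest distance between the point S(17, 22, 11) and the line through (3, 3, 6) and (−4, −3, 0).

7√2

A direction vector is d = (−7, −6, −6).
AP = (14, 19, 5); AP·d = -242, |AP|² = 582, |d|² = 121.
distance² = |AP|² − (AP·d)²/|d|² = 582 − 58564/121 = 98, so the distance is 7√2.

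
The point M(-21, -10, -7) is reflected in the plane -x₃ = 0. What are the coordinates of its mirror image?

n = (0, 0, -1), |n|² = 1, n·M − 0 = 7, so t = 7/1 = 7.
Foot F = M − 7·n = (-21, -10, 0); the reflection is 2F − M = (-21, -10, 7).

(-21, -10, 7)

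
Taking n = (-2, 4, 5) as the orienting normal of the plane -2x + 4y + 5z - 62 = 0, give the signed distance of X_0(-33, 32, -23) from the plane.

17/(3√5)

n·X_0 − 62 = 17.
|n| = 3√5, so the signed distance is 17/(3√5).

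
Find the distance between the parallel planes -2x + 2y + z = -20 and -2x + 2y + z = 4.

With common normal n = (-2, 2, 1) (|n| = 3), the distance is |(-20) − 4|/|n| = 24/3 = 8.

8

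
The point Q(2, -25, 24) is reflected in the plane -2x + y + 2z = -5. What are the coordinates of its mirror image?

(38/3, -91/3, 40/3)

n = (-2, 1, 2), |n|² = 9, n·Q − (-5) = 24, so t = 24/9 = 8/3.
Foot F = Q − (8/3)·n = (22/3, -83/3, 56/3); the reflection is 2F − Q = (38/3, -91/3, 40/3).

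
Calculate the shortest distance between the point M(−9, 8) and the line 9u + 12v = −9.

8/5

d = |9·(-9) + 12·8 − (-9)| / √(81 + 144) = |24|/15 = 8/5.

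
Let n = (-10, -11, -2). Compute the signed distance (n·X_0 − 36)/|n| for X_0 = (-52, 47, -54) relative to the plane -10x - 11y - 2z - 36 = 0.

5

n·X_0 − 36 = 75.
|n| = 15, so the signed distance is 75/15 = 5.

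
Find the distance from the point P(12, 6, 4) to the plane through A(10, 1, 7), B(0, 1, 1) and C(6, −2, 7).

AB = (−10, 0, −6) and AC = (−4, −3, 0), so a normal is n = AB × AC = (−18, 24, 30).
Then n·(12, 6, 4) − 54 = −6.
|n| = √(324 + 576 + 900) = 30√2, so the distance is |-6|/(30√2) = 1/(5√2).

√2/10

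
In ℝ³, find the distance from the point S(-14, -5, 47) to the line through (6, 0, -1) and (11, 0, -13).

5

A direction vector is d = (5, 0, -12).
AP = (-20, -5, 48), and AP × d = (60, 0, 25).
|AP × d|² = 4225 and |d|² = 169, so the distance is √(4225/169) = √25 = 5.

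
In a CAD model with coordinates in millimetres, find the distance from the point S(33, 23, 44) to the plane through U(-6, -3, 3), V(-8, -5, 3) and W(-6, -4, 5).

UV = (-2, -2, 0) and UW = (0, -1, 2), so a normal is n = UV × UW = (-4, 4, 2).
n = (-4, 4, 2); n·P − 18 = 30; |n| = 6; distance = 30/6 = 5.

5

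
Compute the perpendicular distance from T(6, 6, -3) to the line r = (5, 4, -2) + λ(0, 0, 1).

Direction vector d = (0, 0, 1).
AP = (1, 2, -1); AP·d = -1, |AP|² = 6, |d|² = 1.
distance² = |AP|² − (AP·d)²/|d|² = 6 − 1/1 = 5, so the distance is √5.

√5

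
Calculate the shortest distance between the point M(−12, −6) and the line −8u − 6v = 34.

49/5

d = |(-8)·(-12) + (-6)·(-6) − 34| / √(64 + 36) = |98|/10 = 49/5.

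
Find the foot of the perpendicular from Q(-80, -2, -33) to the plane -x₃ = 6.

(-80, -2, -6)

n = (0, 0, -1), |n|² = 1, and n·Q − 6 = 27.
t = 27/1 = 27, so the foot is Q − t·n = (-80, -2, -33) − 27·(0, 0, -1) = (-80, -2, -6).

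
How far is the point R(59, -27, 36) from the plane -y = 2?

Normal vector n = (0, -1, 0), and n·(59, -27, 36) - 2 = 25.
|n| = √(0 + 1 + 0) = 1, so the distance is |25|/1 = 25.

25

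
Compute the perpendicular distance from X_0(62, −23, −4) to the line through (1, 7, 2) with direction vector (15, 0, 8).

Direction vector d = (15, 0, 8).
AP = (61, −30, −6); AP·d = 867, |AP|² = 4657, |d|² = 289.
distance² = |AP|² − (AP·d)²/|d|² = 4657 − 751689/289 = 2056, so the distance is 2√514.

2√514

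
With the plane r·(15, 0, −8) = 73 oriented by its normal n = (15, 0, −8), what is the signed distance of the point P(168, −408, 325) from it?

n·P − 73 = -153.
|n| = 17, so the signed distance is -153/17 = -9.

-9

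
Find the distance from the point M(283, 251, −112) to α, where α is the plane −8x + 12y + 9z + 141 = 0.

7

d = |(-8)·283 + 12·251 + 9·(-112) − (-141)| / √(64 + 144 + 81) = |-119| / 17 = 7.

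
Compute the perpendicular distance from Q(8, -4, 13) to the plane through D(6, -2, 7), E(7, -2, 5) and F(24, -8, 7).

DE = (1, 0, -2) and DF = (18, -6, 0), so a normal is n = DE × DF = (-12, -36, -6).
Then n·(8, -4, 13) - (-42) = 12.
|n| = √(144 + 1296 + 36) = 6√41, so the distance is |12|/(6√41) = 2√41/41.

2√41/41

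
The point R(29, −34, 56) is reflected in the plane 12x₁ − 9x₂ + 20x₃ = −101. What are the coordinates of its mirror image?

With n = (12, −9, 20), the signed offset is (n·R − (-101))/|n|² = 1875/625 = 3.
R' = R − 2t·n = (29, −34, 56) − 6·(12, −9, 20) = (−43, 20, −64).

(-43, 20, -64)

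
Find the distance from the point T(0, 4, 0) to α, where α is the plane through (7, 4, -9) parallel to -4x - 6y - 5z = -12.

17/√77

Parallel planes share the normal n = (-4, -6, -5); since (7, 4, -9) lies on the plane, its equation is -4x - 6y - 5z = -7.
Then n·(0, 4, 0) - (-7) = -17.
|n| = √(16 + 36 + 25) = √77, so the distance is |-17|/√77 = 17/√77.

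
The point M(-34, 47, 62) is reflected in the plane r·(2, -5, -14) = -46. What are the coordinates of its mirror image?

With n = (2, -5, -14), the signed offset is (n·M − (-46))/|n|² = -1125/225 = -5.
M' = M − 2t·n = (-34, 47, 62) − (-10)·(2, -5, -14) = (-14, -3, -78).

(-14, -3, -78)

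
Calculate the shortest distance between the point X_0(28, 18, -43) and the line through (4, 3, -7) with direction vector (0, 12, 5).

3√233

Direction vector d = (0, 12, 5).
AP = (24, 15, -36); AP·d = 0, |AP|² = 2097, |d|² = 169.
distance² = |AP|² − (AP·d)²/|d|² = 2097 − 0/169 = 2097, so the distance is 3√233.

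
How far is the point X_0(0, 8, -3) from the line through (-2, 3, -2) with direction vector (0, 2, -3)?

Direction vector d = (0, 2, -3).
AP = (2, 5, -1); AP·d = 13, |AP|² = 30, |d|² = 13.
distance² = |AP|² − (AP·d)²/|d|² = 30 − 169/13 = 17, so the distance is √17.

√17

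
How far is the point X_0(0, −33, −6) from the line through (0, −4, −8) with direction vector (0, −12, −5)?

Direction vector d = (0, −12, −5).
AP = (0, −29, 2), and AP × d = (169, 0, 0).
|AP × d|² = 28561 and |d|² = 169, so the distance is √(28561/169) = √169 = 13.

13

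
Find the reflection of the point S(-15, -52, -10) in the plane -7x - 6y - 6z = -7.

(41, -4, 38)

With n = (-7, -6, -6), the signed offset is (n·S − (-7))/|n|² = 484/121 = 4.
S' = S − 2t·n = (-15, -52, -10) − 8·(-7, -6, -6) = (41, -4, 38).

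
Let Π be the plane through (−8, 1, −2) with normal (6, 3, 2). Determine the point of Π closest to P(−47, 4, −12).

The perpendicular from P has direction n = (6, 3, 2): r = (−47, 4, −12) + μ(6, 3, 2).
Substitute into the plane: n·(P + μn) = -49 gives -294 + 49μ = -49, so μ = 5.
Foot = (−47, 4, −12) + 5·(6, 3, 2) = (−17, 19, −2).

(-17, 19, -2)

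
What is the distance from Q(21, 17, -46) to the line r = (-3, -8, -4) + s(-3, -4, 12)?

Direction vector d = (-3, -4, 12).
AP = (24, 25, -42); AP·d = -676, |AP|² = 2965, |d|² = 169.
distance² = |AP|² − (AP·d)²/|d|² = 2965 − 456976/169 = 261, so the distance is 3√29.

3√29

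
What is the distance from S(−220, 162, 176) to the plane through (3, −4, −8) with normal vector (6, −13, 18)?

The plane has equation n·(r − (3, −4, −8)) = 0, i.e. n·r = -74.
n = (6, −13, 18); n·P − (-74) = -184; |n| = 23; distance = 184/23 = 8.

8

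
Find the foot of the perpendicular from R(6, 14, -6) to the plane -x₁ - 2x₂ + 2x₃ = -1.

(1, 4, 4)

n = (-1, -2, 2), |n|² = 9, and n·R − (-1) = -45.
t = -45/9 = -5, so the foot is R − t·n = (6, 14, -6) − (-5)·(-1, -2, 2) = (1, 4, 4).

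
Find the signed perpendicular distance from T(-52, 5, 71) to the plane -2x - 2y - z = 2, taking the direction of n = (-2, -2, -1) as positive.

7

n·T − 2 = 21.
|n| = 3, so the signed distance is 21/3 = 7.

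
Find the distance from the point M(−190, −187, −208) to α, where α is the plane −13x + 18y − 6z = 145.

9

d = |(-13)·(-190) + 18·(-187) + (-6)·(-208) − 145| / √(169 + 324 + 36) = |207| / 23 = 9.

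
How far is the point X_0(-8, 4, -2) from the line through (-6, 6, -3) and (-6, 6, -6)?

2√2

A direction vector is d = (0, 0, -3).
AP = (-2, -2, 1); AP·d = -3, |AP|² = 9, |d|² = 9.
distance² = |AP|² − (AP·d)²/|d|² = 9 − 9/9 = 8, so the distance is 2√2.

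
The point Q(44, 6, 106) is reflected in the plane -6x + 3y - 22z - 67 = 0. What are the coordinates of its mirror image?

(-16, 36, -114)

With n = (-6, 3, -22), the signed offset is (n·Q − 67)/|n|² = -2645/529 = -5.
Q' = Q − 2t·n = (44, 6, 106) − (-10)·(-6, 3, -22) = (-16, 36, -114).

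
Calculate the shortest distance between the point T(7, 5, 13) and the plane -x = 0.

7

n = (-1, 0, 0); n·P − 0 = -7; |n| = 1; distance = 7/1 = 7.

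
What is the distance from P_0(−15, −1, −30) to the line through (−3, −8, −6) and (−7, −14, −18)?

2√82

A direction vector is d = (−4, −6, −12).
AP = (−12, 7, −24), and AP × d = (−228, −48, 100).
|AP × d|² = 64288 and |d|² = 196, so the distance is √(64288/196) = √328 = 2√82.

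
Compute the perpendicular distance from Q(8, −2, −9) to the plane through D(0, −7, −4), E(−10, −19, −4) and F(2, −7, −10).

DE = (−10, −12, 0) and DF = (2, 0, −6), so a normal is n = DE × DF = (72, −60, 24).
Then n·(8, −2, −9) − 324 = 156.
|n| = √(5184 + 3600 + 576) = 12√65, so the distance is |156|/(12√65) = 13/√65.

√65/5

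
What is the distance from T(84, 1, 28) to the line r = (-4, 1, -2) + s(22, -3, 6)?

6√5

Direction vector d = (22, -3, 6).
AP = (88, 0, 30); AP·d = 2116, |AP|² = 8644, |d|² = 529.
distance² = |AP|² − (AP·d)²/|d|² = 8644 − 4477456/529 = 180, so the distance is 6√5.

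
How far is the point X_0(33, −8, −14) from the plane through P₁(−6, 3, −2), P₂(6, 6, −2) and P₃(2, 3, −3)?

P₁P₂ = (12, 3, 0) and P₁P₃ = (8, 0, −1), so a normal is n = P₁P₂ × P₁P₃ = (−3, 12, −24).
Then n·(33, −8, −14) − 102 = 39.
|n| = √(9 + 144 + 576) = 27, so the distance is |39|/27 = 13/9.

13/9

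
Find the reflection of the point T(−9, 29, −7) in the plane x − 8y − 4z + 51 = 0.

(-5, -3, -23)

With n = (1, −8, −4), the signed offset is (n·T − (-51))/|n|² = -162/81 = -2.
T' = T − 2t·n = (−9, 29, −7) − (-4)·(1, −8, −4) = (−5, −3, −23).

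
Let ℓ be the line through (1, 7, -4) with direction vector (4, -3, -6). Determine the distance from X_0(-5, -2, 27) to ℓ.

Direction vector d = (4, -3, -6).
AP = (-6, -9, 31), and AP × d = (147, 88, 54).
|AP × d|² = 32269 and |d|² = 61, so the distance is √(32269/61) = √529 = 23.

23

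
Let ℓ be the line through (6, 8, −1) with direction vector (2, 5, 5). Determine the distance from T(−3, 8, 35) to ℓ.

Direction vector d = (2, 5, 5).
AP = (−9, 0, 36); AP·d = 162, |AP|² = 1377, |d|² = 54.
distance² = |AP|² − (AP·d)²/|d|² = 1377 − 26244/54 = 891, so the distance is 9√11.

9√11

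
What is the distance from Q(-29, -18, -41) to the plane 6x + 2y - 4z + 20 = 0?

Normal vector n = (6, 2, -4), and n·(-29, -18, -41) - (-20) = -26.
|n| = √(36 + 4 + 16) = 2√14, so the distance is |-26|/(2√14) = 13/√14.

13/√14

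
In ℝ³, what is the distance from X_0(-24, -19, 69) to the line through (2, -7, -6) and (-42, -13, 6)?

3√481

A direction vector is d = (-44, -6, 12).
AP = (-26, -12, 75); AP·d = 2116, |AP|² = 6445, |d|² = 2116.
distance² = |AP|² − (AP·d)²/|d|² = 6445 − 4477456/2116 = 4329, so the distance is 3√481.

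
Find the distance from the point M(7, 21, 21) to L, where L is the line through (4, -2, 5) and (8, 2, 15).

√266

A direction vector is d = (4, 4, 10).
AP = (3, 23, 16), and AP × d = (166, 34, -80).
|AP × d|² = 35112 and |d|² = 132, so the distance is √(35112/132) = √266.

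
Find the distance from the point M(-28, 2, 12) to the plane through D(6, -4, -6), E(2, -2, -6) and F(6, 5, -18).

DE = (-4, 2, 0) and DF = (0, 9, -12), so a normal is n = DE × DF = (-24, -48, -36).
d = |(-24)·(-28) + (-48)·2 + (-36)·12 − 264| / √(576 + 2304 + 1296) = |-120| / (12√29) = 10/√29.

10√29/29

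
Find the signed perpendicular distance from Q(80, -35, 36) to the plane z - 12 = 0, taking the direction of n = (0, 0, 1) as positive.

24

n·Q − 12 = 24.
|n| = 1, so the signed distance is 24/1 = 24.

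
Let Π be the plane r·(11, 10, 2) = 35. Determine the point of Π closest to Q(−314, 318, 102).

n = (11, 10, 2), |n|² = 225, and n·Q − 35 = -105.
t = -105/225 = -7/15, so the foot is Q − t·n = (−314, 318, 102) − (-7/15)·(11, 10, 2) = (−4633/15, 968/3, 1544/15).

(-4633/15, 968/3, 1544/15)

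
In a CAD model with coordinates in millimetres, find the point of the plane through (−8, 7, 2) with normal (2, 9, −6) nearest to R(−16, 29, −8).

(-20, 11, 4)

n = (2, 9, −6), |n|² = 121, and n·R − 35 = 242.
t = 242/121 = 2, so the foot is R − t·n = (−16, 29, −8) − 2·(2, 9, −6) = (−20, 11, 4).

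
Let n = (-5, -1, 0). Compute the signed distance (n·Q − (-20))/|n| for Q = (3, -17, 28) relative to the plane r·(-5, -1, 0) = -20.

11√26/13

n·Q − (-20) = 22.
|n| = √26, so the signed distance is 11√26/13.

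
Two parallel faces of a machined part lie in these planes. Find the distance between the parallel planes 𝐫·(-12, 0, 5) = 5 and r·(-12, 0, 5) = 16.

With common normal n = (-12, 0, 5) (|n| = 13), the distance is |5 − 16|/|n| = 11/13.

11/13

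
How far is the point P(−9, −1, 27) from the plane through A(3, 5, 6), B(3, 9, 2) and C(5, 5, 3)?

AB = (0, 4, −4) and AC = (2, 0, −3), so a normal is n = AB × AC = (−12, −8, −8).
Then n·(−9, −1, 27) − (−124) = 24.
|n| = √(144 + 64 + 64) = 4√17, so the distance is |24|/(4√17) = 6√17/17.

6√17/17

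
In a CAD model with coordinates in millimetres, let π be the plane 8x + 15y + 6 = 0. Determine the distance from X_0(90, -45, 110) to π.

Normal vector n = (8, 15, 0), and n·(90, -45, 110) - (-6) = 51.
|n| = √(64 + 225 + 0) = 17, so the distance is |51|/17 = 3.

3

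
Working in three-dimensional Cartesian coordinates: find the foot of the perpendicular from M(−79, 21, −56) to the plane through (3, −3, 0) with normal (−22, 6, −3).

n = (−22, 6, −3), |n|² = 529, and n·M − (-84) = 2116.
t = 2116/529 = 4, so the foot is M − t·n = (−79, 21, −56) − 4·(−22, 6, −3) = (9, −3, −44).

(9, -3, -44)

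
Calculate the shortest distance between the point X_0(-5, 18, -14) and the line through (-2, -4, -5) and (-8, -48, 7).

3√5

A direction vector is d = (-6, -44, 12).
AP = (-3, 22, -9), and AP × d = (-132, 90, 264).
|AP × d|² = 95220 and |d|² = 2116, so the distance is √(95220/2116) = √45 = 3√5.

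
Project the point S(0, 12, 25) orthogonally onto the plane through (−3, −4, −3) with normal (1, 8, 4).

(-3, -12, 13)

n = (1, 8, 4), |n|² = 81, and n·S − (-47) = 243.
t = 243/81 = 3, so the foot is S − t·n = (0, 12, 25) − 3·(1, 8, 4) = (−3, −12, 13).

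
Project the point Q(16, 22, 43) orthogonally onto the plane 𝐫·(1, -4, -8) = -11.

(21, 2, 3)

n = (1, -4, -8), |n|² = 81, and n·Q − (-11) = -405.
t = -405/81 = -5, so the foot is Q − t·n = (16, 22, 43) − (-5)·(1, -4, -8) = (21, 2, 3).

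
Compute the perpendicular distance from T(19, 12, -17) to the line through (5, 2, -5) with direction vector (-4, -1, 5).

Direction vector d = (-4, -1, 5).
AP = (14, 10, -12), and AP × d = (38, -22, 26).
|AP × d|² = 2604 and |d|² = 42, so the distance is √(2604/42) = √62.

√62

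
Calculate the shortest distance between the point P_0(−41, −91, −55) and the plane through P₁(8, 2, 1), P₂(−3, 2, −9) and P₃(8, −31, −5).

P₁P₂ = (−11, 0, −10) and P₁P₃ = (0, −33, −6), so a normal is n = P₁P₂ × P₁P₃ = (−330, −66, 363).
d = |(-330)·(-41) + (-66)·(-91) + 363·(-55) − (-2409)| / √(108900 + 4356 + 131769) = |1980| / 495 = 4.

4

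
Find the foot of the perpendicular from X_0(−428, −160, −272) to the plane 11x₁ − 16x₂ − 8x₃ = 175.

(-1273/3, -496/3, -824/3)

n = (11, −16, −8), |n|² = 441, and n·X_0 − 175 = -147.
t = -147/441 = -1/3, so the foot is X_0 − t·n = (−428, −160, −272) − (-1/3)·(11, −16, −8) = (−1273/3, −496/3, −824/3).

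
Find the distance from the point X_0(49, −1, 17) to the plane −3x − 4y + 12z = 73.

Normal vector n = (−3, −4, 12), and n·(49, −1, 17) − 73 = −12.
|n| = √(9 + 16 + 144) = 13, so the distance is |-12|/13 = 12/13.

12/13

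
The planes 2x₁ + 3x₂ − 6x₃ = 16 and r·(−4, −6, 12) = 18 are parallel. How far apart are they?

25/7

Divide the second equation by -2 to match normals: 2x₁ + 3x₂ − 6x₃ = -9.
With common normal n = (2, 3, −6) (|n| = 7), the distance is |16 − (-9)|/|n| = 25/7.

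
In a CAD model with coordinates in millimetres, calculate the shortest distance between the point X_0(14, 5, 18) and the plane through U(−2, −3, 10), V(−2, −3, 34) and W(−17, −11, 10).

UV = (0, 0, 24) and UW = (−15, −8, 0), so a normal is n = UV × UW = (192, −360, 0).
Then n·(14, 5, 18) − 696 = 192.
|n| = √(36864 + 129600 + 0) = 408, so the distance is |192|/408 = 8/17.

8/17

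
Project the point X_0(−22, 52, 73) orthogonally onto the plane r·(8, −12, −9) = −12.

(18, -8, 28)

n = (8, −12, −9), |n|² = 289, and n·X_0 − (-12) = -1445.
t = -1445/289 = -5, so the foot is X_0 − t·n = (−22, 52, 73) − (-5)·(8, −12, −9) = (18, −8, 28).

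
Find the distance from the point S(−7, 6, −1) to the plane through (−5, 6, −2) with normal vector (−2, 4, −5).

1/(3√5)

The plane has equation n·(r − (−5, 6, −2)) = 0, i.e. n·r = 44.
d = |(-2)·(-7) + 4·6 + (-5)·(-1) − 44| / √(4 + 16 + 25) = |-1| / (3√5) = √5/15.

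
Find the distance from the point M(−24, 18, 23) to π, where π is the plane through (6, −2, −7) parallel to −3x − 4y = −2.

2

Parallel planes share the normal n = (−3, −4, 0); since (6, −2, −7) lies on the plane, its equation is −3x − 4y = -10.
n = (−3, −4, 0); n·P − (-10) = 10; |n| = 5; distance = 10/5 = 2.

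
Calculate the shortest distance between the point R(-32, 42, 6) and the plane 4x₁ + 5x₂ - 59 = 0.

23/√41

d = |4·(-32) + 5·42 − 59| / √(16 + 25 + 0) = |23| / √41 = 23√41/41.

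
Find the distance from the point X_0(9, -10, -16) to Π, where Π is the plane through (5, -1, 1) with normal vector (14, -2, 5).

11/15

The plane has equation n·(r − (5, -1, 1)) = 0, i.e. n·r = 77.
Then n·(9, -10, -16) - 77 = -11.
|n| = √(196 + 4 + 25) = 15, so the distance is |-11|/15 = 11/15.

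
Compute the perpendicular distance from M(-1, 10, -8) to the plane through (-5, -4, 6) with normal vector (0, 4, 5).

The plane has equation n·(r − (-5, -4, 6)) = 0, i.e. n·r = 14.
n = (0, 4, 5); n·P − 14 = -14; |n| = √41; distance = 14/√41.

14/√41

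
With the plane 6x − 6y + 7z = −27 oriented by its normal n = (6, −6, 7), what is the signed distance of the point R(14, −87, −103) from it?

n·R − (-27) = -88.
|n| = 11, so the signed distance is -88/11 = -8.

-8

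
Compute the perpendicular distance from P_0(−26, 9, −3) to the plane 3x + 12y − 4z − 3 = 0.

n = (3, 12, −4); n·P − 3 = 39; |n| = 13; distance = 39/13 = 3.

3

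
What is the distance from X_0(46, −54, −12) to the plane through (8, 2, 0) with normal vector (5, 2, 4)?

The plane has equation n·(r − (8, 2, 0)) = 0, i.e. n·r = 44.
Then n·(46, −54, −12) − 44 = 30.
|n| = √(25 + 4 + 16) = 3√5, so the distance is |30|/(3√5) = 2√5.

2√5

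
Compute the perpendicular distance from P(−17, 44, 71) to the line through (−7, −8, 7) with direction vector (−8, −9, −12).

Direction vector d = (−8, −9, −12).
AP = (−10, 52, 64), and AP × d = (−48, −632, 506).
|AP × d|² = 657764 and |d|² = 289, so the distance is √(657764/289) = √2276 = 2√569.

2√569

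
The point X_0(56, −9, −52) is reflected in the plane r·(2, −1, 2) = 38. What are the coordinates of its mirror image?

(196/3, -41/3, -128/3)

n = (2, −1, 2), |n|² = 9, n·X_0 − 38 = -21, so t = -21/9 = -7/3.
Foot F = X_0 − (-7/3)·n = (182/3, −34/3, −142/3); the reflection is 2F − X_0 = (196/3, −41/3, −128/3).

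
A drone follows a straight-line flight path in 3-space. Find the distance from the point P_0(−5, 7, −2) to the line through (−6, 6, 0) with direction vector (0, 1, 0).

√5

Direction vector d = (0, 1, 0).
AP = (1, 1, −2); AP·d = 1, |AP|² = 6, |d|² = 1.
distance² = |AP|² − (AP·d)²/|d|² = 6 − 1/1 = 5, so the distance is √5.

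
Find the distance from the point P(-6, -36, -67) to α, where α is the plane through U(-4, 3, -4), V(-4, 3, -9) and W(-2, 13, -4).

UV = (0, 0, -5) and UW = (2, 10, 0), so a normal is n = UV × UW = (50, -10, 0).
n = (50, -10, 0); n·P − (-230) = 290; |n| = 10√26; distance = 290/(10√26) = 29√26/26.

29√26/26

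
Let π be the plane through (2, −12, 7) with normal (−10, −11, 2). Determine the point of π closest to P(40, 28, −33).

The perpendicular from P has direction n = (−10, −11, 2): r = (40, 28, −33) + t(−10, −11, 2).
Substitute into the plane: n·(P + tn) = 126 gives -774 + 225t = 126, so t = 4.
Foot = (40, 28, −33) + 4·(−10, −11, 2) = (0, −16, −25).

(0, -16, -25)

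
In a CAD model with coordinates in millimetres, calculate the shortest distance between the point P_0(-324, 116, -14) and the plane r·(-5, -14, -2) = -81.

Normal vector n = (-5, -14, -2), and n·(-324, 116, -14) - (-81) = 105.
|n| = √(25 + 196 + 4) = 15, so the distance is |105|/15 = 7.

7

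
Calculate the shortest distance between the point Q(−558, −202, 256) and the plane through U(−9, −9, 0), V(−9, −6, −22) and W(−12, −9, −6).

UV = (0, 3, −22) and UW = (−3, 0, −6), so a normal is n = UV × UW = (−18, 66, 9).
n = (−18, 66, 9); n·P − (-432) = -552; |n| = 69; distance = 552/69 = 8.

8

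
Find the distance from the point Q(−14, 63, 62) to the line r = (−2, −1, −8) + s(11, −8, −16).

Direction vector d = (11, −8, −16).
AP = (−12, 64, 70); AP·d = -1764, |AP|² = 9140, |d|² = 441.
distance² = |AP|² − (AP·d)²/|d|² = 9140 − 3111696/441 = 2084, so the distance is 2√521.

2√521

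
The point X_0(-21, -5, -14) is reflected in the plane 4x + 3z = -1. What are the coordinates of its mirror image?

(19, -5, 16)

n = (4, 0, 3), |n|² = 25, n·X_0 − (-1) = -125, so t = -125/25 = -5.
Foot F = X_0 − (-5)·n = (-1, -5, 1); the reflection is 2F − X_0 = (19, -5, 16).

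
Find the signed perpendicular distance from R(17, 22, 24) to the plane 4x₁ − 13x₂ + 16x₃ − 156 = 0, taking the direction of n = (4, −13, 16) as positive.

10/21

n·R − 156 = 10.
|n| = 21, so the signed distance is 10/21.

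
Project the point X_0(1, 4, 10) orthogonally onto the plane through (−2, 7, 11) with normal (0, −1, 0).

(1, 7, 10)

The perpendicular from X_0 has direction n = (0, −1, 0): r = (1, 4, 10) + μ(0, −1, 0).
Substitute into the plane: n·(X_0 + μn) = -7 gives -4 + 1μ = -7, so μ = -3.
Foot = (1, 4, 10) + (-3)·(0, −1, 0) = (1, 7, 10).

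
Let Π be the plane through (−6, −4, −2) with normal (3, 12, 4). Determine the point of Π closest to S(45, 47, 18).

(30, -13, -2)

n = (3, 12, 4), |n|² = 169, and n·S − (-74) = 845.
t = 845/169 = 5, so the foot is S − t·n = (45, 47, 18) − 5·(3, 12, 4) = (30, −13, −2).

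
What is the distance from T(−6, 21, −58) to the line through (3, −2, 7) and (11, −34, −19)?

13√26

A direction vector is d = (8, −32, −26).
AP = (−9, 23, −65), and AP × d = (−2678, −754, 104).
|AP × d|² = 7751016 and |d|² = 1764, so the distance is √(7751016/1764) = √4394 = 13√26.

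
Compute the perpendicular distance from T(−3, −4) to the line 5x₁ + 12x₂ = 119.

The normal to the line is n = (5, 12) with |n| = 13.
|n·T − 119| = |-63 − 119| = 182, so the distance is 182/13 = 14.

14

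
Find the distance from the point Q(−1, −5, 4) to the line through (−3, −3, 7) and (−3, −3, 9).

A direction vector is d = (0, 0, 2).
AP = (2, −2, −3); AP·d = -6, |AP|² = 17, |d|² = 4.
distance² = |AP|² − (AP·d)²/|d|² = 17 − 36/4 = 8, so the distance is 2√2.

2√2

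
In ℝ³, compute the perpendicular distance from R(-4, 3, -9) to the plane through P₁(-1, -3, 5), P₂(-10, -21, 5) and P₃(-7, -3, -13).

P₁P₂ = (-9, -18, 0) and P₁P₃ = (-6, 0, -18), so a normal is n = P₁P₂ × P₁P₃ = (324, -162, -108).
Then n·(-4, 3, -9) - (-378) = -432.
|n| = √(104976 + 26244 + 11664) = 378, so the distance is |-432|/378 = 8/7.

8/7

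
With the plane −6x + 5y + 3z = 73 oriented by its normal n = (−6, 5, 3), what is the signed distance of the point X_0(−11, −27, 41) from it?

n·X_0 − 73 = -19.
|n| = √70, so the signed distance is -19√70/70.

-19√70/70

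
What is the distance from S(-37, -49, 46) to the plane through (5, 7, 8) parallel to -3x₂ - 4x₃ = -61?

Parallel planes share the normal n = (0, -3, -4); since (5, 7, 8) lies on the plane, its equation is -3x₂ - 4x₃ = -53.
d = |(-3)·(-49) + (-4)·46 − (-53)| / √(0 + 9 + 16) = |16| / 5 = 16/5.

16/5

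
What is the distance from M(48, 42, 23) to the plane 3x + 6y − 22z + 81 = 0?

Normal vector n = (3, 6, −22), and n·(48, 42, 23) − (−81) = −29.
|n| = √(9 + 36 + 484) = 23, so the distance is |-29|/23 = 29/23.

29/23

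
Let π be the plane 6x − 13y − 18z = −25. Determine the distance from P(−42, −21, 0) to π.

d = |6·(-42) + (-13)·(-21) + (-18)·0 − (-25)| / √(36 + 169 + 324) = |46| / 23 = 2.

2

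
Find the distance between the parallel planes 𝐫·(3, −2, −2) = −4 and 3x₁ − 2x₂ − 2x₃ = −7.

3√17/17

With common normal n = (3, −2, −2) (|n| = √17), the distance is |(-4) − (-7)|/|n| = 3/√17.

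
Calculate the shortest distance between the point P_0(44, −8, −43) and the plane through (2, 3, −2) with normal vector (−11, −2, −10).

The plane has equation n·(r − (2, 3, −2)) = 0, i.e. n·r = -8.
Then n·(44, −8, −43) − (−8) = −30.
|n| = √(121 + 4 + 100) = 15, so the distance is |-30|/15 = 2.

2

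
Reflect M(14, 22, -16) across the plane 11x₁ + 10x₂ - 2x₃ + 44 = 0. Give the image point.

(-30, -18, -8)

n = (11, 10, -2), |n|² = 225, n·M − (-44) = 450, so t = 450/225 = 2.
Foot F = M − 2·n = (-8, 2, -12); the reflection is 2F − M = (-30, -18, -8).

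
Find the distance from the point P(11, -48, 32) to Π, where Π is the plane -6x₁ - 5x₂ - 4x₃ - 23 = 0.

Normal vector n = (-6, -5, -4), and n·(11, -48, 32) - 23 = 23.
|n| = √(36 + 25 + 16) = √77, so the distance is |23|/√77 = 23√77/77.

23√77/77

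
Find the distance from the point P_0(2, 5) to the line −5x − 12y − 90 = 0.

d = |(-5)·2 + (-12)·5 − 90| / √(25 + 144) = |-160|/13 = 160/13.

160/13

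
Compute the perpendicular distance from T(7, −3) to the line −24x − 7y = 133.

56/5

d = |(-24)·7 + (-7)·(-3) − 133| / √(576 + 49) = |-280|/25 = 56/5.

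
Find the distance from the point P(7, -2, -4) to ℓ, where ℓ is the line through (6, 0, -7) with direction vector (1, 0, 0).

√13

Direction vector d = (1, 0, 0).
AP = (1, -2, 3); AP·d = 1, |AP|² = 14, |d|² = 1.
distance² = |AP|² − (AP·d)²/|d|² = 14 − 1/1 = 13, so the distance is √13.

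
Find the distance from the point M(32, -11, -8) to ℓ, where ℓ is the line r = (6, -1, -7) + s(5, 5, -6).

√691

Direction vector d = (5, 5, -6).
AP = (26, -10, -1), and AP × d = (65, 151, 180).
|AP × d|² = 59426 and |d|² = 86, so the distance is √(59426/86) = √691.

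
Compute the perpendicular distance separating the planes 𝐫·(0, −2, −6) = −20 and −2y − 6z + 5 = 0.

With common normal n = (0, −2, −6) (|n| = 2√10), the distance is |(-20) − (-5)|/|n| = 15/(2√10) = 3√10/4.

15/(2√10)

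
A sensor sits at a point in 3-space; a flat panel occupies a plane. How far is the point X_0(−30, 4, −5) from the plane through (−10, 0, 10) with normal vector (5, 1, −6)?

3√62/31

The plane has equation n·(r − (−10, 0, 10)) = 0, i.e. n·r = -110.
Then n·(−30, 4, −5) − (−110) = −6.
|n| = √(25 + 1 + 36) = √62, so the distance is |-6|/√62 = 6/√62.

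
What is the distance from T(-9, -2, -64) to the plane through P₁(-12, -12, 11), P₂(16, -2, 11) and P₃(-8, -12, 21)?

5/3

P₁P₂ = (28, 10, 0) and P₁P₃ = (4, 0, 10), so a normal is n = P₁P₂ × P₁P₃ = (100, -280, -40).
d = |100·(-9) + (-280)·(-2) + (-40)·(-64) − 1720| / √(10000 + 78400 + 1600) = |500| / 300 = 5/3.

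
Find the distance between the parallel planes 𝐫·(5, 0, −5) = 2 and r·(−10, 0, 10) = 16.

√2

Divide the second equation by -2 to match normals: 5x₁ − 5x₃ = -8.
Both planes have normal n = (5, 0, −5), |n| = 5√2. Any point on the first plane is at distance |(-8) − 2|/|n| = 10/(5√2) = √2 from the second.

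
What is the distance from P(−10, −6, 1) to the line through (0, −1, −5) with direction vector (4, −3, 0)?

Direction vector d = (4, −3, 0).
AP = (−10, −5, 6); AP·d = -25, |AP|² = 161, |d|² = 25.
distance² = |AP|² − (AP·d)²/|d|² = 161 − 625/25 = 136, so the distance is 2√34.

2√34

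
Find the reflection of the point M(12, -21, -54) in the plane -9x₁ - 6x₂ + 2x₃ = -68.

With n = (-9, -6, 2), the signed offset is (n·M − (-68))/|n|² = -22/121 = -2/11.
M' = M − 2t·n = (12, -21, -54) − (-4/11)·(-9, -6, 2) = (96/11, -255/11, -586/11).

(96/11, -255/11, -586/11)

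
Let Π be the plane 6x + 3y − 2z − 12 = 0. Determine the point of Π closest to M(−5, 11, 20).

n = (6, 3, −2), |n|² = 49, and n·M − 12 = -49.
t = -49/49 = -1, so the foot is M − t·n = (−5, 11, 20) − (-1)·(6, 3, −2) = (1, 14, 18).

(1, 14, 18)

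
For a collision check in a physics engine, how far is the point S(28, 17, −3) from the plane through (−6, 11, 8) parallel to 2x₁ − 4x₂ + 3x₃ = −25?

11√29/29

Parallel planes share the normal n = (2, −4, 3); since (−6, 11, 8) lies on the plane, its equation is 2x₁ − 4x₂ + 3x₃ = -32.
Then n·(28, 17, −3) − (−32) = 11.
|n| = √(4 + 16 + 9) = √29, so the distance is |11|/√29 = 11√29/29.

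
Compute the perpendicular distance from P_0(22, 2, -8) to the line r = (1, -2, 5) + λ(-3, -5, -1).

Direction vector d = (-3, -5, -1).
AP = (21, 4, -13), and AP × d = (-69, 60, -93).
|AP × d|² = 17010 and |d|² = 35, so the distance is √(17010/35) = √486 = 9√6.

9√6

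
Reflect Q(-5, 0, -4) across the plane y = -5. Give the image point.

With n = (0, 1, 0), the signed offset is (n·Q − (-5))/|n|² = 5/1 = 5.
Q' = Q − 2t·n = (-5, 0, -4) − 10·(0, 1, 0) = (-5, -10, -4).

(-5, -10, -4)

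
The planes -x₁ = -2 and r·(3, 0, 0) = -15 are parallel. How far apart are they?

Divide the second equation by -3 to match normals: -x₁ = 5.
Both planes have normal n = (-1, 0, 0), |n| = 1. Any point on the first plane is at distance |5 − (-2)|/|n| = 7/1 = 7 from the second.

7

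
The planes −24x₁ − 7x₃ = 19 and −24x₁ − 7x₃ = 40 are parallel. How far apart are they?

21/25

With common normal n = (−24, 0, −7) (|n| = 25), the distance is |19 − 40|/|n| = 21/25.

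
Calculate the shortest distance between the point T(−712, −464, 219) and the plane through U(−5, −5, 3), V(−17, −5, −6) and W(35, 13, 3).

UV = (−12, 0, −9) and UW = (40, 18, 0), so a normal is n = UV × UW = (162, −360, −216).
d = |162·(-712) + (-360)·(-464) + (-216)·219 − 342| / √(26244 + 129600 + 46656) = |4050| / 450 = 9.

9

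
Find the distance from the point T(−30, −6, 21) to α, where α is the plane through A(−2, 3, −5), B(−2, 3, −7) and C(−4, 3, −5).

AB = (0, 0, −2) and AC = (−2, 0, 0), so a normal is n = AB × AC = (0, 4, 0).
d = |4·(-6) − 12| / √(0 + 16 + 0) = |-36| / 4 = 9.

9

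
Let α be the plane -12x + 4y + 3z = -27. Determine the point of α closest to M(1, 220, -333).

(-83/13, 2892/13, -4305/13)

n = (-12, 4, 3), |n|² = 169, and n·M − (-27) = -104.
t = -104/169 = -8/13, so the foot is M − t·n = (1, 220, -333) − (-8/13)·(-12, 4, 3) = (-83/13, 2892/13, -4305/13).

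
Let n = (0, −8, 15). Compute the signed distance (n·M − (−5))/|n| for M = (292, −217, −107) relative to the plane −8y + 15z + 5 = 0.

8

n·M − (-5) = 136.
|n| = 17, so the signed distance is 136/17 = 8.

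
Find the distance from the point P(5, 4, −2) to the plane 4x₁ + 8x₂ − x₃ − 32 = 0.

Normal vector n = (4, 8, −1), and n·(5, 4, −2) − 32 = 22.
|n| = √(16 + 64 + 1) = 9, so the distance is |22|/9 = 22/9.

22/9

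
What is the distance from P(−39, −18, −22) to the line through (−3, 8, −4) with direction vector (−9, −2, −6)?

6√10

Direction vector d = (−9, −2, −6).
AP = (−36, −26, −18), and AP × d = (120, −54, −162).
|AP × d|² = 43560 and |d|² = 121, so the distance is √(43560/121) = √360 = 6√10.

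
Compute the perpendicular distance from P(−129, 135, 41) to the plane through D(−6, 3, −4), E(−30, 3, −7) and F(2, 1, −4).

DE = (−24, 0, −3) and DF = (8, −2, 0), so a normal is n = DE × DF = (−6, −24, 48).
d = |(-6)·(-129) + (-24)·135 + 48·41 − (-228)| / √(36 + 576 + 2304) = |-270| / 54 = 5.

5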